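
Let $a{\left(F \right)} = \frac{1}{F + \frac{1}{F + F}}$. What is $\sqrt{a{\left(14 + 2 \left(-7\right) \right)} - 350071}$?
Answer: $i \sqrt{350071} \approx 591.67 i$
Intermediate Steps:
$a{\left(F \right)} = \frac{1}{F + \frac{1}{2 F}}$
$\sqrt{a{\left(14 + 2 \left(-7\right) \right)} - 350071} = \sqrt{\frac{2 \left(14 + 2 \left(-7\right)\right)}{1 + 2 \left(14 + 2 \left(-7\right)\right)^{2}} - 350071} = \sqrt{\frac{2 \left(14 - 14\right)}{1 + 2 \left(14 - 14\right)^{2}} - 350071} = \sqrt{2 \cdot 0 \frac{1}{1 + 2 \cdot 0^{2}} - 350071} = \sqrt{2 \cdot 0 \frac{1}{1 + 2 \cdot 0} - 350071} = \sqrt{2 \cdot 0 \frac{1}{1 + 0} - 350071} = \sqrt{2 \cdot 0 \cdot 1^{-1} - 350071} = \sqrt{2 \cdot 0 \cdot 1 - 350071} = \sqrt{0 - 350071} = \sqrt{-350071} = i \sqrt{350071}$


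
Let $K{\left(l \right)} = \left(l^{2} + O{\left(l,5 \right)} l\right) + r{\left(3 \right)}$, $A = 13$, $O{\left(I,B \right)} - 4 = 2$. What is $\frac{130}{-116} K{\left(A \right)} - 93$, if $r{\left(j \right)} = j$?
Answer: $- \frac{10822}{29} \approx -373.17$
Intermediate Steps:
$O{\left(I,B \right)} = 6$ ($O{\left(I,B \right)} = 4 + 2 = 6$)
$K{\left(l \right)} = 3 + l^{2} + 6 l$ ($K{\left(l \right)} = \left(l^{2} + 6 l\right) + 3 = 3 + l^{2} + 6 l$)
$\frac{130}{-116} K{\left(A \right)} - 93 = \frac{130}{-116} \left(3 + 13^{2} + 6 \cdot 13\right) - 93 = 130 \left(- \frac{1}{116}\right) \left(3 + 169 + 78\right) - 93 = \left(- \frac{65}{58}\right) 250 - 93 = - \frac{8125}{29} - 93 = - \frac{10822}{29}$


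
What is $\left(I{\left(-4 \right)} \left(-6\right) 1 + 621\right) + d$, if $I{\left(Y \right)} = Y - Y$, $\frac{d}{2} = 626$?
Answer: $1873$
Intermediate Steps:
$d = 1252$ ($d = 2 \cdot 626 = 1252$)
$I{\left(Y \right)} = 0$
$\left(I{\left(-4 \right)} \left(-6\right) 1 + 621\right) + d = \left(0 \left(-6\right) 1 + 621\right) + 1252 = \left(0 \cdot 1 + 621\right) + 1252 = \left(0 + 621\right) + 1252 = 621 + 1252 = 1873$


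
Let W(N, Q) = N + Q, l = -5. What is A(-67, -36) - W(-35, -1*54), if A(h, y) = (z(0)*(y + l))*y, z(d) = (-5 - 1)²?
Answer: 53225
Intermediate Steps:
z(d) = 36 (z(d) = (-6)² = 36)
A(h, y) = y*(-180 + 36*y) (A(h, y) = (36*(y - 5))*y = (36*(-5 + y))*y = (-180 + 36*y)*y = y*(-180 + 36*y))
A(-67, -36) - W(-35, -1*54) = 36*(-36)*(-5 - 36) - (-35 - 1*54) = 36*(-36)*(-41) - (-35 - 54) = 53136 - 1*(-89) = 53136 + 89 = 53225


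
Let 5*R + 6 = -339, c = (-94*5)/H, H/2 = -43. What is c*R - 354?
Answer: -31437/43 ≈ -731.09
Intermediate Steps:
H = -86 (H = 2*(-43) = -86)
c = 235/43 (c = -94*5/(-86) = -470*(-1/86) = 235/43 ≈ 5.4651)
R = -69 (R = -6/5 + (⅕)*(-339) = -6/5 - 339/5 = -69)
c*R - 354 = (235/43)*(-69) - 354 = -16215/43 - 354 = -31437/43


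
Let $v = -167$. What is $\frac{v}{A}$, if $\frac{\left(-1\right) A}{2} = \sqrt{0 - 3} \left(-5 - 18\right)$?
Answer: $\frac{167 i \sqrt{3}}{138} \approx 2.096 i$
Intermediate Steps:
$A = 46 i \sqrt{3}$ ($A = - 2 \sqrt{0 - 3} \left(-5 - 18\right) = - 2 \sqrt{-3} \left(-5 - 18\right) = - 2 i \sqrt{3} \left(-23\right) = - 2 \left(- 23 i \sqrt{3}\right) = 46 i \sqrt{3} \approx 79.674 i$)
$\frac{v}{A} = - \frac{167}{46 i \sqrt{3}} = - 167 \left(- \frac{i \sqrt{3}}{138}\right) = \frac{167 i \sqrt{3}}{138}$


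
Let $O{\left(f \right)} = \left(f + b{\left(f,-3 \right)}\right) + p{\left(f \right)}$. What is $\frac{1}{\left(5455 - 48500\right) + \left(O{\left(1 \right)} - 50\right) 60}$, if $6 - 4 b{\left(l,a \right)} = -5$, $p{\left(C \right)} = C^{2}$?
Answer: $- \frac{1}{45760} \approx -2.1853 \cdot 10^{-5}$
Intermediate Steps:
$b{\left(l,a \right)} = \frac{11}{4}$ ($b{\left(l,a \right)} = \frac{3}{2} - - \frac{5}{4} = \frac{3}{2} + \frac{5}{4} = \frac{11}{4}$)
$O{\left(f \right)} = \frac{11}{4} + f + f^{2}$ ($O{\left(f \right)} = \left(f + \frac{11}{4}\right) + f^{2} = \left(\frac{11}{4} + f\right) + f^{2} = \frac{11}{4} + f + f^{2}$)
$\frac{1}{\left(5455 - 48500\right) + \left(O{\left(1 \right)} - 50\right) 60} = \frac{1}{\left(5455 - 48500\right) + \left(\left(\frac{11}{4} + 1 + 1^{2}\right) - 50\right) 60} = \frac{1}{\left(5455 - 48500\right) + \left(\left(\frac{11}{4} + 1 + 1\right) - 50\right) 60} = \frac{1}{-43045 + \left(\frac{19}{4} - 50\right) 60} = \frac{1}{-43045 - 2715} = \frac{1}{-45760} = - \frac{1}{45760}$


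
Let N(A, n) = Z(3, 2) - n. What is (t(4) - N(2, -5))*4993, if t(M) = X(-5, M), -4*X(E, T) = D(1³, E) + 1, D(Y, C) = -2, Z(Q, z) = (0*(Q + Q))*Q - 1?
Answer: -74895/4 ≈ -18724.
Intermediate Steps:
Z(Q, z) = -1 (Z(Q, z) = (0*(2*Q))*Q - 1 = 0*Q - 1 = 0 - 1 = -1)
X(E, T) = ¼ (X(E, T) = -(-2 + 1)/4 = -¼*(-1) = ¼)
t(M) = ¼
N(A, n) = -1 - n
(t(4) - N(2, -5))*4993 = (¼ - (-1 - 1*(-5)))*4993 = (¼ - (-1 + 5))*4993 = (¼ - 1*4)*4993 = (¼ - 4)*4993 = -15/4*4993 = -74895/4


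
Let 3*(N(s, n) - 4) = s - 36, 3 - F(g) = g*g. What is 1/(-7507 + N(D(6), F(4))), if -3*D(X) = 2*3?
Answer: -3/22547 ≈ -0.00013306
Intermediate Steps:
D(X) = -2 (D(X) = -2*3/3 = -1/3*6 = -2)
F(g) = 3 - g**2 (F(g) = 3 - g*g = 3 - g**2)
N(s, n) = -8 + s/3 (N(s, n) = 4 + (s - 36)/3 = 4 + (-36 + s)/3 = 4 + (-12 + s/3) = -8 + s/3)
1/(-7507 + N(D(6), F(4))) = 1/(-7507 + (-8 + (1/3)*(-2))) = 1/(-7507 + (-8 - 2/3)) = 1/(-7507 - 26/3) = 1/(-22547/3) = -3/22547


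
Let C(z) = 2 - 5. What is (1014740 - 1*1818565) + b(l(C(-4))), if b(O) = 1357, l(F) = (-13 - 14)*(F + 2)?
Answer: -802468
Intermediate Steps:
C(z) = -3
l(F) = -54 - 27*F (l(F) = -27*(2 + F) = -54 - 27*F)
(1014740 - 1*1818565) + b(l(C(-4))) = (1014740 - 1*1818565) + 1357 = (1014740 - 1818565) + 1357 = -803825 + 1357 = -802468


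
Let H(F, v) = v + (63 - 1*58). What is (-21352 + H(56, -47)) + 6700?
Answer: -14694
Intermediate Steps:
H(F, v) = 5 + v (H(F, v) = v + (63 - 58) = v + 5 = 5 + v)
(-21352 + H(56, -47)) + 6700 = (-21352 + (5 - 47)) + 6700 = (-21352 - 42) + 6700 = -21394 + 6700 = -14694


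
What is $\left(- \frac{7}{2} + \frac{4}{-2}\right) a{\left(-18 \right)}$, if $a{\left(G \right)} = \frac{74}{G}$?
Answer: $\frac{407}{18} \approx 22.611$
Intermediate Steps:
$\left(- \frac{7}{2} + \frac{4}{-2}\right) a{\left(-18 \right)} = \left(- \frac{7}{2} + \frac{4}{-2}\right) \frac{74}{-18} = \left(\left(-7\right) \frac{1}{2} + 4 \left(- \frac{1}{2}\right)\right) 74 \left(- \frac{1}{18}\right) = \left(- \frac{7}{2} - 2\right) \left(- \frac{37}{9}\right) = \left(- \frac{11}{2}\right) \left(- \frac{37}{9}\right) = \frac{407}{18}$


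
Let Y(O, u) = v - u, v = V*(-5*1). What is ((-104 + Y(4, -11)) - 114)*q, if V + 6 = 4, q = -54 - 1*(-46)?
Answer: 1576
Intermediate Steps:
q = -8 (q = -54 + 46 = -8)
V = -2 (V = -6 + 4 = -2)
v = 10 (v = -(-10) = -2*(-5) = 10)
Y(O, u) = 10 - u
((-104 + Y(4, -11)) - 114)*q = ((-104 + (10 - 1*(-11))) - 114)*(-8) = ((-104 + (10 + 11)) - 114)*(-8) = ((-104 + 21) - 114)*(-8) = (-83 - 114)*(-8) = -197*(-8) = 1576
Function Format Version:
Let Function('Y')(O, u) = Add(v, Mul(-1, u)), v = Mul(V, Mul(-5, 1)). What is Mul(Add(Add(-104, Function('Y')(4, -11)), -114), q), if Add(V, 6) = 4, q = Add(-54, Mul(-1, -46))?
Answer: 1576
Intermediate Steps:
q = -8 (q = Add(-54, 46) = -8)
V = -2 (V = Add(-6, 4) = -2)
v = 10 (v = Mul(-2, Mul(-5, 1)) = Mul(-2, -5) = 10)
Function('Y')(O, u) = Add(10, Mul(-1, u))
Mul(Add(Add(-104, Function('Y')(4, -11)), -114), q) = Mul(Add(Add(-104, Add(10, Mul(-1, -11))), -114), -8) = Mul(Add(Add(-104, Add(10, 11)), -114), -8) = Mul(Add(Add(-104, 21), -114), -8) = Mul(Add(-83, -114), -8) = Mul(-197, -8) = 1576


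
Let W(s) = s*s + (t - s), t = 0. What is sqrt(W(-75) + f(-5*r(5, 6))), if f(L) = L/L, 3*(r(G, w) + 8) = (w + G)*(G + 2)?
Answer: sqrt(5701) ≈ 75.505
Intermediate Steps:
r(G, w) = -8 + (2 + G)*(G + w)/3 (r(G, w) = -8 + ((w + G)*(G + 2))/3 = -8 + ((G + w)*(2 + G))/3 = -8 + ((2 + G)*(G + w))/3 = -8 + (2 + G)*(G + w)/3)
f(L) = 1
W(s) = s**2 - s (W(s) = s*s + (0 - s) = s**2 - s)
sqrt(W(-75) + f(-5*r(5, 6))) = sqrt(-75*(-1 - 75) + 1) = sqrt(-75*(-76) + 1) = sqrt(5700 + 1) = sqrt(5701)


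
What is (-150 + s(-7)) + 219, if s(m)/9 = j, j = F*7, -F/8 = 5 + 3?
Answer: -3963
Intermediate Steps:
F = -64 (F = -8*(5 + 3) = -8*8 = -64)
j = -448 (j = -64*7 = -448)
s(m) = -4032 (s(m) = 9*(-448) = -4032)
(-150 + s(-7)) + 219 = (-150 - 4032) + 219 = -4182 + 219 = -3963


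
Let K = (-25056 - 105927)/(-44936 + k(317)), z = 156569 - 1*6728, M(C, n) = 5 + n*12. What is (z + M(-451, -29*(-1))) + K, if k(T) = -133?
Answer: 2256408123/15023 ≈ 1.5020e+5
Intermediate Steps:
M(C, n) = 5 + 12*n
z = 149841 (z = 156569 - 6728 = 149841)
K = 43661/15023 (K = (-25056 - 105927)/(-44936 - 133) = -130983/(-45069) = -130983*(-1/45069) = 43661/15023 ≈ 2.9063)
(z + M(-451, -29*(-1))) + K = (149841 + (5 + 12*(-29*(-1)))) + 43661/15023 = (149841 + (5 + 12*29)) + 43661/15023 = (149841 + (5 + 348)) + 43661/15023 = (149841 + 353) + 43661/15023 = 150194 + 43661/15023 = 2256408123/15023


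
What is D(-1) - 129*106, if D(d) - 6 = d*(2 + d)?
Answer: -13669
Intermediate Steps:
D(d) = 6 + d*(2 + d)
D(-1) - 129*106 = (6 + (-1)² + 2*(-1)) - 129*106 = (6 + 1 - 2) - 13674 = 5 - 13674 = -13669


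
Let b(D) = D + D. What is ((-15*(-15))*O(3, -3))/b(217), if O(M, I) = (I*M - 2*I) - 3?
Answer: -675/217 ≈ -3.1106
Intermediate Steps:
O(M, I) = -3 - 2*I + I*M (O(M, I) = (-2*I + I*M) - 3 = -3 - 2*I + I*M)
b(D) = 2*D
((-15*(-15))*O(3, -3))/b(217) = ((-15*(-15))*(-3 - 2*(-3) - 3*3))/((2*217)) = (225*(-3 + 6 - 9))/434 = (225*(-6))*(1/434) = -1350*1/434 = -675/217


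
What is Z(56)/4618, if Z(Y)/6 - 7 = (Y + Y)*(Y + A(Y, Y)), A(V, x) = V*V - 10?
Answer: 1069173/2309 ≈ 463.05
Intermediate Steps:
A(V, x) = -10 + V**2 (A(V, x) = V**2 - 10 = -10 + V**2)
Z(Y) = 42 + 12*Y*(-10 + Y + Y**2) (Z(Y) = 42 + 6*((Y + Y)*(Y + (-10 + Y**2))) = 42 + 6*((2*Y)*(-10 + Y + Y**2)) = 42 + 6*(2*Y*(-10 + Y + Y**2)) = 42 + 12*Y*(-10 + Y + Y**2))
Z(56)/4618 = (42 - 120*56 + 12*56**2 + 12*56**3)/4618 = (42 - 6720 + 12*3136 + 12*175616)*(1/4618) = (42 - 6720 + 37632 + 2107392)*(1/4618) = 2138346*(1/4618) = 1069173/2309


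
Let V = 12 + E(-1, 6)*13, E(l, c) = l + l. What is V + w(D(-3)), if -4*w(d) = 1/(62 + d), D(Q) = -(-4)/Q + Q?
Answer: -9691/692 ≈ -14.004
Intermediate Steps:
D(Q) = Q + 4/Q (D(Q) = 4/Q + Q = Q + 4/Q)
E(l, c) = 2*l
V = -14 (V = 12 + (2*(-1))*13 = 12 - 2*13 = 12 - 26 = -14)
w(d) = -1/(4*(62 + d))
V + w(D(-3)) = -14 - 1/(248 + 4*(-3 + 4/(-3))) = -14 - 1/(248 + 4*(-3 + 4*(-⅓))) = -14 - 1/(248 + 4*(-3 - 4/3)) = -14 - 1/(248 + 4*(-13/3)) = -14 - 1/(248 - 52/3) = -14 - 1/692/3 = -14 - 1*3/692 = -14 - 3/692 = -9691/692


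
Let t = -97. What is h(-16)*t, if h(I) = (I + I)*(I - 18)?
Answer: -105536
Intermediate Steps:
h(I) = 2*I*(-18 + I) (h(I) = (2*I)*(-18 + I) = 2*I*(-18 + I))
h(-16)*t = (2*(-16)*(-18 - 16))*(-97) = (2*(-16)*(-34))*(-97) = 1088*(-97) = -105536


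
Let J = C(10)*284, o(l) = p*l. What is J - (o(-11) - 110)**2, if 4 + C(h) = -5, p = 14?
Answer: -72252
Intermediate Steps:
C(h) = -9 (C(h) = -4 - 5 = -9)
o(l) = 14*l
J = -2556 (J = -9*284 = -2556)
J - (o(-11) - 110)**2 = -2556 - (14*(-11) - 110)**2 = -2556 - (-154 - 110)**2 = -2556 - 1*(-264)**2 = -2556 - 1*69696 = -2556 - 69696 = -72252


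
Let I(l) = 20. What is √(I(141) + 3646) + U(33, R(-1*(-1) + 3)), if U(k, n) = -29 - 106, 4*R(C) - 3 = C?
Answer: -135 + √3666 ≈ -74.453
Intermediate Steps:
R(C) = ¾ + C/4
U(k, n) = -135
√(I(141) + 3646) + U(33, R(-1*(-1) + 3)) = √(20 + 3646) - 135 = √3666 - 135 = -135 + √3666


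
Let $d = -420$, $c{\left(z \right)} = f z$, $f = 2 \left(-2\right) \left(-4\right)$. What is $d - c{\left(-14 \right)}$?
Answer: $-196$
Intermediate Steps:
$f = 16$ ($f = \left(-4\right) \left(-4\right) = 16$)
$c{\left(z \right)} = 16 z$
$d - c{\left(-14 \right)} = -420 - 16 \left(-14\right) = -420 - -224 = -420 + 224 = -196$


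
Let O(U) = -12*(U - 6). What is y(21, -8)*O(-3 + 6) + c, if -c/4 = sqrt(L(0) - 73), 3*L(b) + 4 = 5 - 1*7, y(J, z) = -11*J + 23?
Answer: -7488 - 20*I*sqrt(3) ≈ -7488.0 - 34.641*I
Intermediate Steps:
y(J, z) = 23 - 11*J
L(b) = -2 (L(b) = -4/3 + (5 - 1*7)/3 = -4/3 + (5 - 7)/3 = -4/3 + (1/3)*(-2) = -4/3 - 2/3 = -2)
O(U) = 72 - 12*U (O(U) = -12*(-6 + U) = 72 - 12*U)
c = -20*I*sqrt(3) (c = -4*sqrt(-2 - 73) = -20*I*sqrt(3) ≈ -34.641*I)
y(21, -8)*O(-3 + 6) + c = (23 - 11*21)*(72 - 12*(-3 + 6)) - 20*I*sqrt(3) = (23 - 231)*(72 - 12*3) - 20*I*sqrt(3) = -208*(72 - 36) - 20*I*sqrt(3) = -208*36 - 20*I*sqrt(3) = -7488 - 20*I*sqrt(3)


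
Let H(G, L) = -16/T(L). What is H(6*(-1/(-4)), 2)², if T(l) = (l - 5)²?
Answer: 256/81 ≈ 3.1605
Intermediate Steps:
T(l) = (-5 + l)²
H(G, L) = -16/(-5 + L)²
H(6*(-1/(-4)), 2)² = (-16/(-5 + 2)²)² = (-16/(-3)²)² = (-16*⅑)² = (-16/9)² = 256/81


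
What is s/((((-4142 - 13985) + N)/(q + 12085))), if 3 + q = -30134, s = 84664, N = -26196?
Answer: 1528354528/44323 ≈ 34482.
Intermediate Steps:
q = -30137 (q = -3 - 30134 = -30137)
s/((((-4142 - 13985) + N)/(q + 12085))) = 84664/((((-4142 - 13985) - 26196)/(-30137 + 12085))) = 84664/(((-18127 - 26196)/(-18052))) = 84664/((-44323*(-1/18052))) = 84664/(44323/18052) = 84664*(18052/44323) = 1528354528/44323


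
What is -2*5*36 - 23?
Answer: -383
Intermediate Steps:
-2*5*36 - 23 = -10*36 - 23 = -360 - 23 = -383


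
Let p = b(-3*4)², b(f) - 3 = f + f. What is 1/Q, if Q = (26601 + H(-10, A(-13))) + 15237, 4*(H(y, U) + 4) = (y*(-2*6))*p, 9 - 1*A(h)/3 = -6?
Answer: 1/55064 ≈ 1.8161e-5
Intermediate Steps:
A(h) = 45 (A(h) = 27 - 3*(-6) = 27 + 18 = 45)
b(f) = 3 + 2*f (b(f) = 3 + (f + f) = 3 + 2*f)
p = 441 (p = (3 + 2*(-3*4))² = (3 + 2*(-12))² = (3 - 24)² = (-21)² = 441)
H(y, U) = -4 - 1323*y (H(y, U) = -4 + ((y*(-2*6))*441)/4 = -4 + ((y*(-12))*441)/4 = -4 + (-12*y*441)/4 = -4 + (-5292*y)/4 = -4 - 1323*y)
Q = 55064 (Q = (26601 + (-4 - 1323*(-10))) + 15237 = (26601 + (-4 + 13230)) + 15237 = (26601 + 13226) + 15237 = 39827 + 15237 = 55064)
1/Q = 1/55064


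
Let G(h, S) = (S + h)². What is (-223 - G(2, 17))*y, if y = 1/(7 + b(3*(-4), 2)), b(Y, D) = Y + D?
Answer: 584/3 ≈ 194.67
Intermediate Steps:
b(Y, D) = D + Y
y = -⅓ (y = 1/(7 + (2 + 3*(-4))) = 1/(7 + (2 - 12)) = 1/(7 - 10) = 1/(-3) = -⅓ ≈ -0.33333)
(-223 - G(2, 17))*y = (-223 - (17 + 2)²)*(-⅓) = (-223 - 1*19²)*(-⅓) = (-223 - 1*361)*(-⅓) = (-223 - 361)*(-⅓) = -584*(-⅓) = 584/3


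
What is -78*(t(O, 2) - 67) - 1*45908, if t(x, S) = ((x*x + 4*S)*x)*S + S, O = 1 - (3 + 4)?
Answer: 346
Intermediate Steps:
O = -6 (O = 1 - 1*7 = 1 - 7 = -6)
t(x, S) = S + S*x*(x² + 4*S) (t(x, S) = ((x² + 4*S)*x)*S + S = (x*(x² + 4*S))*S + S = S*x*(x² + 4*S) + S = S + S*x*(x² + 4*S))
-78*(t(O, 2) - 67) - 1*45908 = -78*(2*(1 + (-6)³ + 4*2*(-6)) - 67) - 1*45908 = -78*(2*(1 - 216 - 48) - 67) - 45908 = -78*(2*(-263) - 67) - 45908 = -78*(-526 - 67) - 45908 = -78*(-593) - 45908 = 46254 - 45908 = 346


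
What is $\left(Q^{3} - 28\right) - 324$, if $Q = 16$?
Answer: $3744$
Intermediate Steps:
$\left(Q^{3} - 28\right) - 324 = \left(16^{3} - 28\right) - 324 = \left(4096 - 28\right) - 324 = 4068 - 324 = 3744$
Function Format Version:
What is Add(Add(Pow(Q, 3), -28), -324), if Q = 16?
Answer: 3744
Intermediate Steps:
Add(Add(Pow(Q, 3), -28), -324) = Add(Add(Pow(16, 3), -28), -324) = Add(Add(4096, -28), -324) = Add(4068, -324) = 3744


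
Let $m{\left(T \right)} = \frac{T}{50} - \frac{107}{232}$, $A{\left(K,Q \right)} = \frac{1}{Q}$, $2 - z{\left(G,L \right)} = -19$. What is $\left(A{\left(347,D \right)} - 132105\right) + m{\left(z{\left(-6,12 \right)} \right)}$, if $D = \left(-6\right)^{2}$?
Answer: $- \frac{6895881701}{52200} \approx -1.3211 \cdot 10^{5}$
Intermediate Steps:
$z{\left(G,L \right)} = 21$ ($z{\left(G,L \right)} = 2 - -19 = 2 + 19 = 21$)
$D = 36$
$m{\left(T \right)} = - \frac{107}{232} + \frac{T}{50}$ ($m{\left(T \right)} = T \frac{1}{50} - \frac{107}{232} = \frac{T}{50} - \frac{107}{232} = - \frac{107}{232} + \frac{T}{50}$)
$\left(A{\left(347,D \right)} - 132105\right) + m{\left(z{\left(-6,12 \right)} \right)} = \left(\frac{1}{36} - 132105\right) + \left(- \frac{107}{232} + \frac{1}{50} \cdot 21\right) = \left(\frac{1}{36} - 132105\right) + \left(- \frac{107}{232} + \frac{21}{50}\right) = - \frac{4755779}{36} - \frac{239}{5800} = - \frac{6895881701}{52200}$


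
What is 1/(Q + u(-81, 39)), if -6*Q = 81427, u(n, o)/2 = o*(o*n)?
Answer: -6/1559839 ≈ -3.8466e-6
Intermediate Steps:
u(n, o) = 2*n*o² (u(n, o) = 2*(o*(o*n)) = 2*(o*(n*o)) = 2*(n*o²) = 2*n*o²)
Q = -81427/6 (Q = -⅙*81427 = -81427/6 ≈ -13571.)
1/(Q + u(-81, 39)) = 1/(-81427/6 + 2*(-81)*39²) = 1/(-81427/6 + 2*(-81)*1521) = 1/(-81427/6 - 246402) = 1/(-1559839/6) = -6/1559839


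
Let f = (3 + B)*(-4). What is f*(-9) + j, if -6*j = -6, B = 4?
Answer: 253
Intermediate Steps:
j = 1 (j = -⅙*(-6) = 1)
f = -28 (f = (3 + 4)*(-4) = 7*(-4) = -28)
f*(-9) + j = -28*(-9) + 1 = 252 + 1 = 253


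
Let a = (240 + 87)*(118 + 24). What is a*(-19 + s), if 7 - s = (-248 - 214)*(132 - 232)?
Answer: -2145808008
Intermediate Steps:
a = 46434 (a = 327*142 = 46434)
s = -46193 (s = 7 - (-248 - 214)*(132 - 232) = 7 - (-462)*(-100) = 7 - 1*46200 = 7 - 46200 = -46193)
a*(-19 + s) = 46434*(-19 - 46193) = 46434*(-46212) = -2145808008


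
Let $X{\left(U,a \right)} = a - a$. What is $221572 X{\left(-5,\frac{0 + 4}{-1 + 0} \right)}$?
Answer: $0$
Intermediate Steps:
$X{\left(U,a \right)} = 0$
$221572 X{\left(-5,\frac{0 + 4}{-1 + 0} \right)} = 221572 \cdot 0 = 0$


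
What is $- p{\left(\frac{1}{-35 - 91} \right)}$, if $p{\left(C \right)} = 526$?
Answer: $-526$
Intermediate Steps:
$- p{\left(\frac{1}{-35 - 91} \right)} = \left(-1\right) 526 = -526$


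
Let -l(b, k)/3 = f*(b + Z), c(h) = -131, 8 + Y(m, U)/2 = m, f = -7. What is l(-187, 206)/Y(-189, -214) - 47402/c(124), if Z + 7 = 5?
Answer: 19196327/51614 ≈ 371.92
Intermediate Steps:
Z = -2 (Z = -7 + 5 = -2)
Y(m, U) = -16 + 2*m
l(b, k) = -42 + 21*b (l(b, k) = -(-21)*(b - 2) = -(-21)*(-2 + b) = -3*(14 - 7*b) = -42 + 21*b)
l(-187, 206)/Y(-189, -214) - 47402/c(124) = (-42 + 21*(-187))/(-16 + 2*(-189)) - 47402/(-131) = (-42 - 3927)/(-16 - 378) - 47402*(-1/131) = -3969/(-394) + 47402/131 = -3969*(-1/394) + 47402/131 = 3969/394 + 47402/131 = 19196327/51614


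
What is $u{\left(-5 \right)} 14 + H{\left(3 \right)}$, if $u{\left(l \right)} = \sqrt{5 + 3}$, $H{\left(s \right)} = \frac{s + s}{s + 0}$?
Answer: $2 + 28 \sqrt{2} \approx 41.598$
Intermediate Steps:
$H{\left(s \right)} = 2$ ($H{\left(s \right)} = \frac{2 s}{s} = 2$)
$u{\left(l \right)} = 2 \sqrt{2}$ ($u{\left(l \right)} = \sqrt{8} = 2 \sqrt{2}$)
$u{\left(-5 \right)} 14 + H{\left(3 \right)} = 2 \sqrt{2} \cdot 14 + 2 = 28 \sqrt{2} + 2 = 2 + 28 \sqrt{2}$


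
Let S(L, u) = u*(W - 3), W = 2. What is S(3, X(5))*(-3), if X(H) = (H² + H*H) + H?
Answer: 165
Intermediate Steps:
X(H) = H + 2*H² (X(H) = (H² + H²) + H = 2*H² + H = H + 2*H²)
S(L, u) = -u (S(L, u) = u*(2 - 3) = u*(-1) = -u)
S(3, X(5))*(-3) = -5*(1 + 2*5)*(-3) = -5*(1 + 10)*(-3) = -5*11*(-3) = -1*55*(-3) = -55*(-3) = 165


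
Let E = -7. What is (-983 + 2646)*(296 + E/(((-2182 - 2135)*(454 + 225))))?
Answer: 206128359415/418749 ≈ 4.9225e+5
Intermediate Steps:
(-983 + 2646)*(296 + E/(((-2182 - 2135)*(454 + 225)))) = (-983 + 2646)*(296 - 7*1/((-2182 - 2135)*(454 + 225))) = 1663*(296 - 7/((-4317*679))) = 1663*(296 - 7/(-2931243)) = 1663*(296 - 7*(-1/2931243)) = 1663*(296 + 1/418749) = 1663*(123949705/418749) = 206128359415/418749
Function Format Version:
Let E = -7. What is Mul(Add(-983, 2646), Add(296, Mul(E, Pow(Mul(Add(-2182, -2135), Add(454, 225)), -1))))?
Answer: Rational(206128359415, 418749) ≈ 4.9225e+5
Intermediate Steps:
Mul(Add(-983, 2646), Add(296, Mul(E, Pow(Mul(Add(-2182, -2135), Add(454, 225)), -1)))) = Mul(Add(-983, 2646), Add(296, Mul(-7, Pow(Mul(Add(-2182, -2135), Add(454, 225)), -1)))) = Mul(1663, Add(296, Mul(-7, Pow(Mul(-4317, 679), -1)))) = Mul(1663, Add(296, Mul(-7, Pow(-2931243, -1)))) = Mul(1663, Add(296, Mul(-7, Rational(-1, 2931243)))) = Mul(1663, Add(296, Rational(1, 418749))) = Mul(1663, Rational(123949705, 418749)) = Rational(206128359415, 418749)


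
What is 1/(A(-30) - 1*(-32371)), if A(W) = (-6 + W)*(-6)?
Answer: 1/32587 ≈ 3.0687e-5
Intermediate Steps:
A(W) = 36 - 6*W
1/(A(-30) - 1*(-32371)) = 1/((36 - 6*(-30)) - 1*(-32371)) = 1/((36 + 180) + 32371) = 1/(216 + 32371) = 1/32587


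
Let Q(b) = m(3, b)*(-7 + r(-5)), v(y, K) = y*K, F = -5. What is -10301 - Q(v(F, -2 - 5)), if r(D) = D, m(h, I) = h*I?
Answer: -9041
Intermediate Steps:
m(h, I) = I*h
v(y, K) = K*y
Q(b) = -36*b (Q(b) = (b*3)*(-7 - 5) = (3*b)*(-12) = -36*b)
-10301 - Q(v(F, -2 - 5)) = -10301 - (-36)*(-2 - 5)*(-5) = -10301 - (-36)*(-7*(-5)) = -10301 - (-36)*35 = -10301 - 1*(-1260) = -10301 + 1260 = -9041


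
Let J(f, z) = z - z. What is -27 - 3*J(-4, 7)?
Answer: -27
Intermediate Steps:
J(f, z) = 0
-27 - 3*J(-4, 7) = -27 - 3*0 = -27 + 0 = -27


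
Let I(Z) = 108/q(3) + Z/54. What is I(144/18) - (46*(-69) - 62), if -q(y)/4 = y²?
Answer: 87295/27 ≈ 3233.1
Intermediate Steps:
q(y) = -4*y²
I(Z) = -3 + Z/54 (I(Z) = 108/((-4*3²)) + Z/54 = 108/((-4*9)) + Z*(1/54) = 108/(-36) + Z/54 = 108*(-1/36) + Z/54 = -3 + Z/54)
I(144/18) - (46*(-69) - 62) = (-3 + (144/18)/54) - (46*(-69) - 62) = (-3 + (144*(1/18))/54) - (-3174 - 62) = (-3 + (1/54)*8) - 1*(-3236) = (-3 + 4/27) + 3236 = -77/27 + 3236 = 87295/27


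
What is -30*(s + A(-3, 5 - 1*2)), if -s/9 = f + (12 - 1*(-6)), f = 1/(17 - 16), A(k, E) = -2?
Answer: 5190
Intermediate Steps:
f = 1 (f = 1/1 = 1)
s = -171 (s = -9*(1 + (12 - 1*(-6))) = -9*(1 + (12 + 6)) = -9*(1 + 18) = -9*19 = -171)
-30*(s + A(-3, 5 - 1*2)) = -30*(-171 - 2) = -30*(-173) = 5190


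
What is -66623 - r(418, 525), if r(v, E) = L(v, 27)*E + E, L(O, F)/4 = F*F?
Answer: -1598048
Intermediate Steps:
L(O, F) = 4*F² (L(O, F) = 4*(F*F) = 4*F²)
r(v, E) = 2917*E (r(v, E) = (4*27²)*E + E = (4*729)*E + E = 2916*E + E = 2917*E)
-66623 - r(418, 525) = -66623 - 2917*525 = -66623 - 1*1531425 = -66623 - 1531425 = -1598048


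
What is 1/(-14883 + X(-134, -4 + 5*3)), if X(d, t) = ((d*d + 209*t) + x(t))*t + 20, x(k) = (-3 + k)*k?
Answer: 1/208910 ≈ 4.7868e-6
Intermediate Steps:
x(k) = k*(-3 + k)
X(d, t) = 20 + t*(d² + 209*t + t*(-3 + t)) (X(d, t) = ((d*d + 209*t) + t*(-3 + t))*t + 20 = ((d² + 209*t) + t*(-3 + t))*t + 20 = (d² + 209*t + t*(-3 + t))*t + 20 = t*(d² + 209*t + t*(-3 + t)) + 20 = 20 + t*(d² + 209*t + t*(-3 + t)))
1/(-14883 + X(-134, -4 + 5*3)) = 1/(-14883 + (20 + (-4 + 5*3)³ + 206*(-4 + 5*3)² + (-4 + 5*3)*(-134)²)) = 1/(-14883 + (20 + (-4 + 15)³ + 206*(-4 + 15)² + (-4 + 15)*17956)) = 1/(-14883 + (20 + 11³ + 206*11² + 11*17956)) = 1/(-14883 + (20 + 1331 + 206*121 + 197516)) = 1/(-14883 + (20 + 1331 + 24926 + 197516)) = 1/(-14883 + 223793) = 1/208910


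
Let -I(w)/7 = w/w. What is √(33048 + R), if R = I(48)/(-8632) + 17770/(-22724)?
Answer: √117560293605696266/1886092 ≈ 181.79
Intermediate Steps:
I(w) = -7 (I(w) = -7*w/w = -7*1 = -7)
R = -2946761/3772184 (R = -7/(-8632) + 17770/(-22724) = -7*(-1/8632) + 17770*(-1/22724) = 7/8632 - 8885/11362 = -2946761/3772184 ≈ -0.78118)
√(33048 + R) = √(33048 - 2946761/3772184) = √(124660190071/3772184) = √117560293605696266/1886092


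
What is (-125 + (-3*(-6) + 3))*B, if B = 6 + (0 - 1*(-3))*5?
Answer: -2184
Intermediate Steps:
B = 21 (B = 6 + (0 + 3)*5 = 6 + 3*5 = 6 + 15 = 21)
(-125 + (-3*(-6) + 3))*B = (-125 + (-3*(-6) + 3))*21 = (-125 + (18 + 3))*21 = (-125 + 21)*21 = -104*21 = -2184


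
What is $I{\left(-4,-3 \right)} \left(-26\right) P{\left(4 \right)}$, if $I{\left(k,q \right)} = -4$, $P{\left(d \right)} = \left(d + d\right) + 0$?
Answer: $832$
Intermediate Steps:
$P{\left(d \right)} = 2 d$ ($P{\left(d \right)} = 2 d + 0 = 2 d$)
$I{\left(-4,-3 \right)} \left(-26\right) P{\left(4 \right)} = \left(-4\right) \left(-26\right) 2 \cdot 4 = 104 \cdot 8 = 832$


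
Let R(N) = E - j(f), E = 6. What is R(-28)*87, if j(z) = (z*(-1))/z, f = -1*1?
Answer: 609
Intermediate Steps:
f = -1
j(z) = -1 (j(z) = (-z)/z = -1)
R(N) = 7 (R(N) = 6 - 1*(-1) = 6 + 1 = 7)
R(-28)*87 = 7*87 = 609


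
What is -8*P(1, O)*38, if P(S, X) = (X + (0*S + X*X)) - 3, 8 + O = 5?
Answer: -912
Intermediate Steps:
O = -3 (O = -8 + 5 = -3)
P(S, X) = -3 + X + X² (P(S, X) = (X + (0 + X²)) - 3 = (X + X²) - 3 = -3 + X + X²)
-8*P(1, O)*38 = -8*(-3 - 3 + (-3)²)*38 = -8*(-3 - 3 + 9)*38 = -8*3*38 = -24*38 = -912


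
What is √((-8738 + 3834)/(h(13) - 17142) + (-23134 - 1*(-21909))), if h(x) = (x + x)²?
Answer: I*√83013116709/8233 ≈ 34.996*I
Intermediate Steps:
h(x) = 4*x² (h(x) = (2*x)² = 4*x²)
√((-8738 + 3834)/(h(13) - 17142) + (-23134 - 1*(-21909))) = √((-8738 + 3834)/(4*13² - 17142) + (-23134 - 1*(-21909))) = √(-4904/(4*169 - 17142) + (-23134 + 21909)) = √(-4904/(676 - 17142) - 1225) = √(-4904/(-16466) - 1225) = √(-4904*(-1/16466) - 1225) = √(2452/8233 - 1225) = √(-10082973/8233) = I*√83013116709/8233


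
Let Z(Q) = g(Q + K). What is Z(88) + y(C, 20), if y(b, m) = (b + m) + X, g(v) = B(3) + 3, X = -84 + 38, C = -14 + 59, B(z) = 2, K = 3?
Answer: 24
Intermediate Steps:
C = 45
X = -46
g(v) = 5 (g(v) = 2 + 3 = 5)
Z(Q) = 5
y(b, m) = -46 + b + m (y(b, m) = (b + m) - 46 = -46 + b + m)
Z(88) + y(C, 20) = 5 + (-46 + 45 + 20) = 5 + 19 = 24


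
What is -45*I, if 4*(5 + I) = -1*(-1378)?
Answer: -30555/2 ≈ -15278.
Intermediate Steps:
I = 679/2 (I = -5 + (-1*(-1378))/4 = -5 + (¼)*1378 = -5 + 689/2 = 679/2 ≈ 339.50)
-45*I = -45*679/2 = -30555/2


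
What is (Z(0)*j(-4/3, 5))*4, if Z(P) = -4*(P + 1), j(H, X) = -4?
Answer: 64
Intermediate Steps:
Z(P) = -4 - 4*P (Z(P) = -4*(1 + P) = -4 - 4*P)
(Z(0)*j(-4/3, 5))*4 = ((-4 - 4*0)*(-4))*4 = ((-4 + 0)*(-4))*4 = -4*(-4)*4 = 16*4 = 64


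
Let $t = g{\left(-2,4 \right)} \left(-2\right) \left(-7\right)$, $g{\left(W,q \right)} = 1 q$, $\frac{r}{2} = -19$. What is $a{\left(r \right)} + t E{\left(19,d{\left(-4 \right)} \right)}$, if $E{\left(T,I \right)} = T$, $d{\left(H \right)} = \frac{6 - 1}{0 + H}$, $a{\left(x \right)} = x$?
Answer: $1026$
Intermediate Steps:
$r = -38$ ($r = 2 \left(-19\right) = -38$)
$g{\left(W,q \right)} = q$
$d{\left(H \right)} = \frac{5}{H}$
$t = 56$ ($t = 4 \left(-2\right) \left(-7\right) = \left(-8\right) \left(-7\right) = 56$)
$a{\left(r \right)} + t E{\left(19,d{\left(-4 \right)} \right)} = -38 + 56 \cdot 19 = -38 + 1064 = 1026$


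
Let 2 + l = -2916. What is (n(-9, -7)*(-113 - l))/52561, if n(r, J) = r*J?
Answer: 176715/52561 ≈ 3.3621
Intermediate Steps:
l = -2918 (l = -2 - 2916 = -2918)
n(r, J) = J*r
(n(-9, -7)*(-113 - l))/52561 = ((-7*(-9))*(-113 - 1*(-2918)))/52561 = (63*(-113 + 2918))*(1/52561) = (63*2805)*(1/52561) = 176715*(1/52561) = 176715/52561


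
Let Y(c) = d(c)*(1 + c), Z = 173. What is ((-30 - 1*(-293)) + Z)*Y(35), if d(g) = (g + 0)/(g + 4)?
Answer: 183120/13 ≈ 14086.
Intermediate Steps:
d(g) = g/(4 + g)
Y(c) = c*(1 + c)/(4 + c) (Y(c) = (c/(4 + c))*(1 + c) = c*(1 + c)/(4 + c))
((-30 - 1*(-293)) + Z)*Y(35) = ((-30 - 1*(-293)) + 173)*(35*(1 + 35)/(4 + 35)) = ((-30 + 293) + 173)*(35*36/39) = (263 + 173)*(35*(1/39)*36) = 436*(420/13) = 183120/13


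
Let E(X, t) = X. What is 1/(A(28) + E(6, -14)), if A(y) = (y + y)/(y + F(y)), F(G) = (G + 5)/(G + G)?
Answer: 1601/12742 ≈ 0.12565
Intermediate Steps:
F(G) = (5 + G)/(2*G) (F(G) = (5 + G)/((2*G)) = (5 + G)*(1/(2*G)) = (5 + G)/(2*G))
A(y) = 2*y/(y + (5 + y)/(2*y)) (A(y) = (y + y)/(y + (5 + y)/(2*y)) = (2*y)/(y + (5 + y)/(2*y)) = 2*y/(y + (5 + y)/(2*y)))
1/(A(28) + E(6, -14)) = 1/(4*28²/(5 + 28 + 2*28²) + 6) = 1/(4*784/(5 + 28 + 2*784) + 6) = 1/(4*784/(5 + 28 + 1568) + 6) = 1/(4*784/1601 + 6) = 1/(4*784*(1/1601) + 6) = 1/(3136/1601 + 6) = 1/(12742/1601) = 1601/12742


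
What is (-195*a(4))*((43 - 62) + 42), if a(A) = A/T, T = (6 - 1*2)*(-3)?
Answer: 1495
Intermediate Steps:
T = -12 (T = (6 - 2)*(-3) = 4*(-3) = -12)
a(A) = -A/12 (a(A) = A/(-12) = A*(-1/12) = -A/12)
(-195*a(4))*((43 - 62) + 42) = (-(-65)*4/4)*((43 - 62) + 42) = (-195*(-1/3))*(-19 + 42) = 65*23 = 1495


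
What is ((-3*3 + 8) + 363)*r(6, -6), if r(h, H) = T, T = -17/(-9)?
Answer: 6154/9 ≈ 683.78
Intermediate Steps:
T = 17/9 (T = -17*(-⅑) = 17/9 ≈ 1.8889)
r(h, H) = 17/9
((-3*3 + 8) + 363)*r(6, -6) = ((-3*3 + 8) + 363)*(17/9) = ((-9 + 8) + 363)*(17/9) = (-1 + 363)*(17/9) = 362*(17/9) = 6154/9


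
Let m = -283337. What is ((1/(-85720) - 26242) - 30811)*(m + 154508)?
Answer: 630048938048469/85720 ≈ 7.3501e+9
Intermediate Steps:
((1/(-85720) - 26242) - 30811)*(m + 154508) = ((1/(-85720) - 26242) - 30811)*(-283337 + 154508) = ((-1/85720 - 26242) - 30811)*(-128829) = (-2249464241/85720 - 30811)*(-128829) = -4890583161/85720*(-128829) = 630048938048469/85720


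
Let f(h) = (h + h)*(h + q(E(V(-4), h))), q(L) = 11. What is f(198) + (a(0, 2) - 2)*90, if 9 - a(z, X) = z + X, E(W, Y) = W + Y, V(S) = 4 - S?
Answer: 83214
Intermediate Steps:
a(z, X) = 9 - X - z (a(z, X) = 9 - (z + X) = 9 - (X + z) = 9 + (-X - z) = 9 - X - z)
f(h) = 2*h*(11 + h) (f(h) = (h + h)*(h + 11) = (2*h)*(11 + h) = 2*h*(11 + h))
f(198) + (a(0, 2) - 2)*90 = 2*198*(11 + 198) + ((9 - 1*2 - 1*0) - 2)*90 = 2*198*209 + ((9 - 2 + 0) - 2)*90 = 82764 + (7 - 2)*90 = 82764 + 5*90 = 82764 + 450 = 83214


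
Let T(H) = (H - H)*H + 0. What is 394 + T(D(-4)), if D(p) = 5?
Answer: 394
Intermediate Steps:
T(H) = 0 (T(H) = 0*H + 0 = 0 + 0 = 0)
394 + T(D(-4)) = 394 + 0 = 394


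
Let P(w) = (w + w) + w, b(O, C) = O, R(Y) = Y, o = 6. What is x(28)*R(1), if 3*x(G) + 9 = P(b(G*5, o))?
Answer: 137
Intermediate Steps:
P(w) = 3*w (P(w) = 2*w + w = 3*w)
x(G) = -3 + 5*G (x(G) = -3 + (3*(G*5))/3 = -3 + (3*(5*G))/3 = -3 + (15*G)/3 = -3 + 5*G)
x(28)*R(1) = (-3 + 5*28)*1 = (-3 + 140)*1 = 137*1 = 137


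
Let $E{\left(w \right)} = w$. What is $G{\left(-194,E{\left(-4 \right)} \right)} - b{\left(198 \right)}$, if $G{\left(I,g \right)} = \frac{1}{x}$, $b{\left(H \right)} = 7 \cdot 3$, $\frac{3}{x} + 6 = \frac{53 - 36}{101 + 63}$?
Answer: $- \frac{11299}{492} \approx -22.965$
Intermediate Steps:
$x = - \frac{492}{967}$ ($x = \frac{3}{-6 + \frac{53 - 36}{101 + 63}} = \frac{3}{-6 + \frac{17}{164}} = \frac{3}{- \frac{967}{164}} = 3 \left(- \frac{164}{967}\right) = - \frac{492}{967} \approx -0.50879$)
$b{\left(H \right)} = 21$
$G{\left(I,g \right)} = - \frac{967}{492}$ ($G{\left(I,g \right)} = \frac{1}{- \frac{492}{967}} = - \frac{967}{492}$)
$G{\left(-194,E{\left(-4 \right)} \right)} - b{\left(198 \right)} = - \frac{967}{492} - 21 = - \frac{11299}{492}$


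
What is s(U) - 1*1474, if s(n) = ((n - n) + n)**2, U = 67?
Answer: 3015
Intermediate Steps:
s(n) = n**2 (s(n) = (0 + n)**2 = n**2)
s(U) - 1*1474 = 67**2 - 1*1474 = 4489 - 1474 = 3015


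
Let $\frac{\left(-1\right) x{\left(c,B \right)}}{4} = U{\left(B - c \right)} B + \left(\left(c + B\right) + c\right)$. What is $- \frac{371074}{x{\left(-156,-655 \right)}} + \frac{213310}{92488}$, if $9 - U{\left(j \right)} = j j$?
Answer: $\frac{17398525203929}{7541878143492} \approx 2.3069$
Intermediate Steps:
$U{\left(j \right)} = 9 - j^{2}$ ($U{\left(j \right)} = 9 - j j = 9 - j^{2}$)
$x{\left(c,B \right)} = - 8 c - 4 B - 4 B \left(9 - \left(B - c\right)^{2}\right)$ ($x{\left(c,B \right)} = - 4 \left(\left(9 - \left(B - c\right)^{2}\right) B + \left(\left(c + B\right) + c\right)\right) = - 4 \left(B \left(9 - \left(B - c\right)^{2}\right) + \left(\left(B + c\right) + c\right)\right) = - 4 \left(B \left(9 - \left(B - c\right)^{2}\right) + \left(B + 2 c\right)\right) = - 4 \left(B + 2 c + B \left(9 - \left(B - c\right)^{2}\right)\right) = - 8 c - 4 B - 4 B \left(9 - \left(B - c\right)^{2}\right)$)
$- \frac{371074}{x{\left(-156,-655 \right)}} + \frac{213310}{92488} = - \frac{371074}{\left(-8\right) \left(-156\right) - -2620 + 4 \left(-655\right) \left(-9 + \left(-655 - -156\right)^{2}\right)} + \frac{213310}{92488} = - \frac{371074}{1248 + 2620 + 4 \left(-655\right) \left(-9 + \left(-655 + 156\right)^{2}\right)} + 213310 \cdot \frac{1}{92488} = - \frac{371074}{1248 + 2620 + 4 \left(-655\right) \left(-9 + \left(-499\right)^{2}\right)} + \frac{106655}{46244} = - \frac{371074}{1248 + 2620 + 4 \left(-655\right) \left(-9 + 249001\right)} + \frac{106655}{46244} = - \frac{371074}{1248 + 2620 + 4 \left(-655\right) 248992} + \frac{106655}{46244} = - \frac{371074}{1248 + 2620 - 652359040} + \frac{106655}{46244} = - \frac{371074}{-652355172} + \frac{106655}{46244} = \left(-371074\right) \left(- \frac{1}{652355172}\right) + \frac{106655}{46244} = \frac{185537}{326177586} + \frac{106655}{46244} = \frac{17398525203929}{7541878143492}$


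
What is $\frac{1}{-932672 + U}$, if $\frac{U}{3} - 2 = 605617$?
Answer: $\frac{1}{884185} \approx 1.131 \cdot 10^{-6}$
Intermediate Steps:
$U = 1816857$ ($U = 6 + 3 \cdot 605617 = 6 + 1816851 = 1816857$)
$\frac{1}{-932672 + U} = \frac{1}{-932672 + 1816857} = \frac{1}{884185}$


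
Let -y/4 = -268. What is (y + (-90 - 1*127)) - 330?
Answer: 525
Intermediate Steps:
y = 1072 (y = -4*(-268) = 1072)
(y + (-90 - 1*127)) - 330 = (1072 + (-90 - 1*127)) - 330 = (1072 + (-90 - 127)) - 330 = (1072 - 217) - 330 = 855 - 330 = 525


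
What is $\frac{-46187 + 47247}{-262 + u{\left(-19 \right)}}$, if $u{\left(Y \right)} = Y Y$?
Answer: $\frac{1060}{99} \approx 10.707$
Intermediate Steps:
$u{\left(Y \right)} = Y^{2}$
$\frac{-46187 + 47247}{-262 + u{\left(-19 \right)}} = \frac{-46187 + 47247}{-262 + \left(-19\right)^{2}} = \frac{1060}{-262 + 361} = \frac{1060}{99}$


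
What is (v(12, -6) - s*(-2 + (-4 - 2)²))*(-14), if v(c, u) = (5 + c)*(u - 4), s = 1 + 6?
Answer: 5712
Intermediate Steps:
s = 7
v(c, u) = (-4 + u)*(5 + c) (v(c, u) = (5 + c)*(-4 + u) = (-4 + u)*(5 + c))
(v(12, -6) - s*(-2 + (-4 - 2)²))*(-14) = ((-20 - 4*12 + 5*(-6) + 12*(-6)) - 7*(-2 + (-4 - 2)²))*(-14) = ((-20 - 48 - 30 - 72) - 7*(-2 + (-6)²))*(-14) = (-170 - 7*(-2 + 36))*(-14) = (-170 - 7*34)*(-14) = (-170 - 1*238)*(-14) = (-170 - 238)*(-14) = -408*(-14) = 5712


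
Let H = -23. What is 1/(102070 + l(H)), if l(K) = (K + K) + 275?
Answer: 1/102299 ≈ 9.7753e-6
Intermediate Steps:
l(K) = 275 + 2*K (l(K) = 2*K + 275 = 275 + 2*K)
1/(102070 + l(H)) = 1/(102070 + (275 + 2*(-23))) = 1/(102070 + (275 - 46)) = 1/(102070 + 229) = 1/102299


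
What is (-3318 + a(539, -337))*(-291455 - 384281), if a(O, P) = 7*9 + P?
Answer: 2427243712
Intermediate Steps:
a(O, P) = 63 + P
(-3318 + a(539, -337))*(-291455 - 384281) = (-3318 + (63 - 337))*(-291455 - 384281) = (-3318 - 274)*(-675736) = -3592*(-675736) = 2427243712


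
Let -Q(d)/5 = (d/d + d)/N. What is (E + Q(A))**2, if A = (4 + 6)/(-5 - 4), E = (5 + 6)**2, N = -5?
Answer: 1183744/81 ≈ 14614.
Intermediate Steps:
E = 121 (E = 11**2 = 121)
A = -10/9 (A = 10/(-9) = 10*(-1/9) = -10/9 ≈ -1.1111)
Q(d) = 1 + d (Q(d) = -5*(d/d + d)/(-5) = -5*(1 + d)*(-1)/5 = -5*(-1/5 - d/5) = 1 + d)
(E + Q(A))**2 = (121 + (1 - 10/9))**2 = (121 - 1/9)**2 = (1088/9)**2 = 1183744/81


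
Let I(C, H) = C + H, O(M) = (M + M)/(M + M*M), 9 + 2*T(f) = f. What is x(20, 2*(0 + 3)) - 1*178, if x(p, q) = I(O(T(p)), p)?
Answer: -2050/13 ≈ -157.69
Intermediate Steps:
T(f) = -9/2 + f/2
O(M) = 2*M/(M + M²) (O(M) = (2*M)/(M + M²) = 2*M/(M + M²))
x(p, q) = p + 2/(-7/2 + p/2) (x(p, q) = 2/(1 + (-9/2 + p/2)) + p = 2/(-7/2 + p/2) + p = p + 2/(-7/2 + p/2))
x(20, 2*(0 + 3)) - 1*178 = (4 + 20*(-7 + 20))/(-7 + 20) - 1*178 = (4 + 20*13)/13 - 178 = (4 + 260)/13 - 178 = (1/13)*264 - 178 = 264/13 - 178 = -2050/13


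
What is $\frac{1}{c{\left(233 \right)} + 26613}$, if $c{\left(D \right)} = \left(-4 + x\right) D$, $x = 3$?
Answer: $\frac{1}{26380} \approx 3.7908 \cdot 10^{-5}$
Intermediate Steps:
$c{\left(D \right)} = - D$ ($c{\left(D \right)} = \left(-4 + 3\right) D = - D$)
$\frac{1}{c{\left(233 \right)} + 26613} = \frac{1}{\left(-1\right) 233 + 26613} = \frac{1}{-233 + 26613} = \frac{1}{26380}$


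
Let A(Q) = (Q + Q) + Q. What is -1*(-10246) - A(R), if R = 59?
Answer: 10069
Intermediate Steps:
A(Q) = 3*Q (A(Q) = 2*Q + Q = 3*Q)
-1*(-10246) - A(R) = -1*(-10246) - 3*59 = 10246 - 1*177 = 10246 - 177 = 10069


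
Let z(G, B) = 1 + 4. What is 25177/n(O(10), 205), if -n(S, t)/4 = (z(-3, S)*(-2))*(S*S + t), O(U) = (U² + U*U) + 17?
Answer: 1481/111280 ≈ 0.013309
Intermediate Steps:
z(G, B) = 5
O(U) = 17 + 2*U² (O(U) = (U² + U²) + 17 = 2*U² + 17 = 17 + 2*U²)
n(S, t) = 40*t + 40*S² (n(S, t) = -4*5*(-2)*(S*S + t) = -(-40)*(S² + t) = -(-40)*(t + S²) = -4*(-10*t - 10*S²) = 40*t + 40*S²)
25177/n(O(10), 205) = 25177/(40*205 + 40*(17 + 2*10²)²) = 25177/(8200 + 40*(17 + 2*100)²) = 25177/(8200 + 40*(17 + 200)²) = 25177/(8200 + 40*217²) = 25177/(8200 + 40*47089) = 25177/(8200 + 1883560) = 25177/1891760 = 25177*(1/1891760) = 1481/111280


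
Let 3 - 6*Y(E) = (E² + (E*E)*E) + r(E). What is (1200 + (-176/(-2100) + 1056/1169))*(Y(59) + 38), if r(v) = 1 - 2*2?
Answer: -523038038644/12525 ≈ -4.1760e+7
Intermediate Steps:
r(v) = -3 (r(v) = 1 - 4 = -3)
Y(E) = 1 - E²/6 - E³/6 (Y(E) = ½ - ((E² + (E*E)*E) - 3)/6 = ½ - ((E² + E²*E) - 3)/6 = ½ - ((E² + E³) - 3)/6 = ½ - (-3 + E² + E³)/6 = ½ + (½ - E²/6 - E³/6) = 1 - E²/6 - E³/6)
(1200 + (-176/(-2100) + 1056/1169))*(Y(59) + 38) = (1200 + (-176/(-2100) + 1056/1169))*((1 - ⅙*59² - ⅙*59³) + 38) = (1200 + (-176*(-1/2100) + 1056*(1/1169)))*((1 - ⅙*3481 - ⅙*205379) + 38) = (1200 + (44/525 + 1056/1169))*((1 - 3481/6 - 205379/6) + 38) = (1200 + 12364/12525)*(-34809 + 38) = (15042364/12525)*(-34771) = -523038038644/12525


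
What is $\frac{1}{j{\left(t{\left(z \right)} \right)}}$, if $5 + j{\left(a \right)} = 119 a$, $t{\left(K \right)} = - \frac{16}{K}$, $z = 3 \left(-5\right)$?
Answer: $\frac{15}{1829} \approx 0.0082012$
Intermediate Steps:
$z = -15$
$j{\left(a \right)} = -5 + 119 a$
$\frac{1}{j{\left(t{\left(z \right)} \right)}} = \frac{1}{-5 + 119 \left(- \frac{16}{-15}\right)} = \frac{1}{-5 + 119 \left(\left(-16\right) \left(- \frac{1}{15}\right)\right)} = \frac{1}{-5 + 119 \cdot \frac{16}{15}} = \frac{1}{-5 + \frac{1904}{15}} = \frac{1}{\frac{1829}{15}} = \frac{15}{1829}$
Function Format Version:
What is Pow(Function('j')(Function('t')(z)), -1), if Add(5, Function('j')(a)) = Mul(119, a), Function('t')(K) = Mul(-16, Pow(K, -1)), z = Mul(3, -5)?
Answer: Rational(15, 1829) ≈ 0.0082012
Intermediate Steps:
z = -15
Function('j')(a) = Add(-5, Mul(119, a))
Pow(Function('j')(Function('t')(z)), -1) = Pow(Add(-5, Mul(119, Mul(-16, Pow(-15, -1)))), -1) = Pow(Add(-5, Mul(119, Mul(-16, Rational(-1, 15)))), -1) = Pow(Add(-5, Mul(119, Rational(16, 15))), -1) = Pow(Add(-5, Rational(1904, 15)), -1) = Pow(Rational(1829, 15), -1) = Rational(15, 1829)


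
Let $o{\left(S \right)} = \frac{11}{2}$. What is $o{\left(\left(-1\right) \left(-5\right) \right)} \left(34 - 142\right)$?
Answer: $-594$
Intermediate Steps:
$o{\left(S \right)} = \frac{11}{2}$ ($o{\left(S \right)} = 11 \cdot \frac{1}{2} = \frac{11}{2}$)
$o{\left(\left(-1\right) \left(-5\right) \right)} \left(34 - 142\right) = \frac{11 \left(34 - 142\right)}{2} = \frac{11}{2} \left(-108\right) = -594$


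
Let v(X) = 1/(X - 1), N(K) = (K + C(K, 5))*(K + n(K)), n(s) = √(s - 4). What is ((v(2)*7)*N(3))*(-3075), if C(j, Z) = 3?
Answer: -387450 - 129150*I ≈ -3.8745e+5 - 1.2915e+5*I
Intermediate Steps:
n(s) = √(-4 + s)
N(K) = (3 + K)*(K + √(-4 + K)) (N(K) = (K + 3)*(K + √(-4 + K)) = (3 + K)*(K + √(-4 + K)))
v(X) = 1/(-1 + X)
((v(2)*7)*N(3))*(-3075) = ((7/(-1 + 2))*(3² + 3*3 + 3*√(-4 + 3) + 3*√(-4 + 3)))*(-3075) = ((7/1)*(9 + 9 + 3*√(-1) + 3*√(-1)))*(-3075) = ((1*7)*(9 + 9 + 3*I + 3*I))*(-3075) = (7*(18 + 6*I))*(-3075) = (126 + 42*I)*(-3075) = -387450 - 129150*I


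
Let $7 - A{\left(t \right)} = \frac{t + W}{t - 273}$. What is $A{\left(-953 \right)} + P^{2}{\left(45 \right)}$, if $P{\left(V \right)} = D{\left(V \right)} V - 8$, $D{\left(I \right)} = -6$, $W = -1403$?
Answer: $\frac{47378205}{613} \approx 77289.0$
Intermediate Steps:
$P{\left(V \right)} = -8 - 6 V$ ($P{\left(V \right)} = - 6 V - 8 = -8 - 6 V$)
$A{\left(t \right)} = 7 - \frac{-1403 + t}{-273 + t}$ ($A{\left(t \right)} = 7 - \frac{t - 1403}{t - 273} = 7 - \frac{-1403 + t}{-273 + t}$)
$A{\left(-953 \right)} + P^{2}{\left(45 \right)} = \frac{2 \left(-254 + 3 \left(-953\right)\right)}{-273 - 953} + \left(-8 - 270\right)^{2} = \frac{2 \left(-254 - 2859\right)}{-1226} + \left(-8 - 270\right)^{2} = 2 \left(- \frac{1}{1226}\right) \left(-3113\right) + \left(-278\right)^{2} = \frac{3113}{613} + 77284 = \frac{47378205}{613}$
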